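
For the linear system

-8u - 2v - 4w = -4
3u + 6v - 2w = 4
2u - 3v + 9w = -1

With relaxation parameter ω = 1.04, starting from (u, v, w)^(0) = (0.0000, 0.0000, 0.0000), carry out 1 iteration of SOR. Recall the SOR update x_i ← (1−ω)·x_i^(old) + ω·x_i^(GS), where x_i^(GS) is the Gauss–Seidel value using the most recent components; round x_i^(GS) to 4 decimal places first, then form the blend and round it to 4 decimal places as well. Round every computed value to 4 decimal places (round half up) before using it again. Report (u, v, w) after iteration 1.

(0.5200, 0.4230, -0.0891)

Iteration 1:
  u: GS value = (-4 - (-2)·0.0000 - (-4)·0.0000) / (-8) = 0.5000;  u ← (1−ω)·0.0000 + ω·0.5000 = 0.5200
  v: GS value = (4 - (3)·0.5200 - (-2)·0.0000) / (6) = 0.4067;  v ← (1−ω)·0.0000 + ω·0.4067 = 0.4230
  w: GS value = (-1 - (2)·0.5200 - (-3)·0.4230) / (9) = -0.0857;  w ← (1−ω)·0.0000 + ω·-0.0857 = -0.0891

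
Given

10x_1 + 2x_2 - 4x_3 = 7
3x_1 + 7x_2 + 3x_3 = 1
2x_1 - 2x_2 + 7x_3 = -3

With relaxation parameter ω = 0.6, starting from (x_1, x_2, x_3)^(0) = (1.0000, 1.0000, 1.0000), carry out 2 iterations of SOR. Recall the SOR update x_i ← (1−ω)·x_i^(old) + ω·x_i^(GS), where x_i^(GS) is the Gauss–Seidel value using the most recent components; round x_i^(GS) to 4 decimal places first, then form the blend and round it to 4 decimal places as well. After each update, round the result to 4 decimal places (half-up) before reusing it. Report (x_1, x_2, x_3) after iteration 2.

(0.7926, -0.1181, -0.4215)

Iteration 1:
  x_1: GS value = (7 - (2)·1.0000 - (-4)·1.0000) / (10) = 0.9000;  x_1 ← (1−ω)·1.0000 + ω·0.9000 = 0.9400
  x_2: GS value = (1 - (3)·0.9400 - (3)·1.0000) / (7) = -0.6886;  x_2 ← (1−ω)·1.0000 + ω·-0.6886 = -0.0132
  x_3: GS value = (-3 - (2)·0.9400 - (-2)·-0.0132) / (7) = -0.7009;  x_3 ← (1−ω)·1.0000 + ω·-0.7009 = -0.0205
Iteration 2:
  x_1: GS value = (7 - (2)·-0.0132 - (-4)·-0.0205) / (10) = 0.6944;  x_1 ← (1−ω)·0.9400 + ω·0.6944 = 0.7926
  x_2: GS value = (1 - (3)·0.7926 - (3)·-0.0205) / (7) = -0.1880;  x_2 ← (1−ω)·-0.0132 + ω·-0.1880 = -0.1181
  x_3: GS value = (-3 - (2)·0.7926 - (-2)·-0.1181) / (7) = -0.6888;  x_3 ← (1−ω)·-0.0205 + ω·-0.6888 = -0.4215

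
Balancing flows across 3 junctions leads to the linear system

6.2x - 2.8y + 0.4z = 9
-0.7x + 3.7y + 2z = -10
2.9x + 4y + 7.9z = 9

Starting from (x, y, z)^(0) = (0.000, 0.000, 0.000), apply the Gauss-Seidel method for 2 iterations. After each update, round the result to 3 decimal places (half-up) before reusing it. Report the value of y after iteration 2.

Iteration 1:
  x = (9 - (-2.8)·0.000 - (0.4)·0.000) / (6.2) = 1.452
  y = (-10 - (-0.7)·1.452 - (2)·0.000) / (3.7) = -2.428
  z = (9 - (2.9)·1.452 - (4)·-2.428) / (7.9) = 1.836
Iteration 2:
  x = (9 - (-2.8)·-2.428 - (0.4)·1.836) / (6.2) = 0.237
  y = (-10 - (-0.7)·0.237 - (2)·1.836) / (3.7) = -3.650
  z = (9 - (2.9)·0.237 - (4)·-3.650) / (7.9) = 2.900

-3.650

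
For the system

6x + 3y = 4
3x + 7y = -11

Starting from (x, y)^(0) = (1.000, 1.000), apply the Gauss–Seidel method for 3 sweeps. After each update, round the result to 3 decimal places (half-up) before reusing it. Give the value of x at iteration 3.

1.771

Iteration 1:
  x = (4 - (3)·1.000) / (6) = 0.167
  y = (-11 - (3)·0.167) / (7) = -1.643
Iteration 2:
  x = (4 - (3)·-1.643) / (6) = 1.488
  y = (-11 - (3)·1.488) / (7) = -2.209
Iteration 3:
  x = (4 - (3)·-2.209) / (6) = 1.771
  y = (-11 - (3)·1.771) / (7) = -2.330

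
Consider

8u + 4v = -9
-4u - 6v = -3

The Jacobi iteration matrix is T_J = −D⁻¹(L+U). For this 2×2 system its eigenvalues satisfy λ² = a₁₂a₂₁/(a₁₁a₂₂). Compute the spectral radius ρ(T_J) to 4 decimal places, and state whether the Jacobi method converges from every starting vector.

a₁₂a₂₁/(a₁₁a₂₂) = (4)·(-4) / ((8)·(-6)) = 0.333333
ρ = √|0.333333| = √0.333333 = 0.5774
ρ < 1, so Jacobi converges

0.5774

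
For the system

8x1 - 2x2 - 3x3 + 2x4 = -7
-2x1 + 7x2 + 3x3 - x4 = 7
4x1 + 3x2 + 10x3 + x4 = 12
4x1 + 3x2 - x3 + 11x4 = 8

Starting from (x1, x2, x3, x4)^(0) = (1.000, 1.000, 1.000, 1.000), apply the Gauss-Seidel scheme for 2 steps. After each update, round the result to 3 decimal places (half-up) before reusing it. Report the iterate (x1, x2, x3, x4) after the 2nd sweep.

(-0.523, 0.489, 1.177, 0.891)

Iteration 1:
  x1 = (-7 - (-2)·1.000 - (-3)·1.000 - (2)·1.000) / (8) = -0.500
  x2 = (7 - (-2)·-0.500 - (3)·1.000 - (-1)·1.000) / (7) = 0.571
  x3 = (12 - (4)·-0.500 - (3)·0.571 - (1)·1.000) / (10) = 1.129
  x4 = (8 - (4)·-0.500 - (3)·0.571 - (-1)·1.129) / (11) = 0.856
Iteration 2:
  x1 = (-7 - (-2)·0.571 - (-3)·1.129 - (2)·0.856) / (8) = -0.523
  x2 = (7 - (-2)·-0.523 - (3)·1.129 - (-1)·0.856) / (7) = 0.489
  x3 = (12 - (4)·-0.523 - (3)·0.489 - (1)·0.856) / (10) = 1.177
  x4 = (8 - (4)·-0.523 - (3)·0.489 - (-1)·1.177) / (11) = 0.891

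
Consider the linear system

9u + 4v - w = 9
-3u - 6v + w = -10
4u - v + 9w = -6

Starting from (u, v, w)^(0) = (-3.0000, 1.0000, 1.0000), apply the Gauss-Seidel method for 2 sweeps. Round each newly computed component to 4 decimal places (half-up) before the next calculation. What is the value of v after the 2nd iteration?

Iteration 1:
  u = (9 - (4)·1.0000 - (-1)·1.0000) / (9) = 0.6667
  v = (-10 - (-3)·0.6667 - (1)·1.0000) / (-6) = 1.5000
  w = (-6 - (4)·0.6667 - (-1)·1.5000) / (9) = -0.7963
Iteration 2:
  u = (9 - (4)·1.5000 - (-1)·-0.7963) / (9) = 0.2449
  v = (-10 - (-3)·0.2449 - (1)·-0.7963) / (-6) = 1.4115
  w = (-6 - (4)·0.2449 - (-1)·1.4115) / (9) = -0.6187

1.4115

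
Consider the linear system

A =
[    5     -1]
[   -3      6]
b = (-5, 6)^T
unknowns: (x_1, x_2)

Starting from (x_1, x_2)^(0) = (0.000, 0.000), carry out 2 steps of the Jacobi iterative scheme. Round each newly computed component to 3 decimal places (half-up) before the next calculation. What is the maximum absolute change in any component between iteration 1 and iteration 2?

0.500

Iteration 1:
  x_1 = (-5 - (-1)·0.000) / (5) = -1.000
  x_2 = (6 - (-3)·0.000) / (6) = 1.000
Iteration 2:
  x_1 = (-5 - (-1)·1.000) / (5) = -0.800
  x_2 = (6 - (-3)·-1.000) / (6) = 0.500
Change: (0.200, -0.500) → max |·| = 0.500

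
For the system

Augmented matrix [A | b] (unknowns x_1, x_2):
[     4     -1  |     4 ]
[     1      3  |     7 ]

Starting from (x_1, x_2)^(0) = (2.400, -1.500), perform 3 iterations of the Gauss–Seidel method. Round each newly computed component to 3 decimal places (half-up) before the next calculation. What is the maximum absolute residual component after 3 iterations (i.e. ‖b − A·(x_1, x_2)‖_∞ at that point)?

0.024

Iteration 1:
  x_1 = (4 - (-1)·-1.500) / (4) = 0.625
  x_2 = (7 - (1)·0.625) / (3) = 2.125
Iteration 2:
  x_1 = (4 - (-1)·2.125) / (4) = 1.531
  x_2 = (7 - (1)·1.531) / (3) = 1.823
Iteration 3:
  x_1 = (4 - (-1)·1.823) / (4) = 1.456
  x_2 = (7 - (1)·1.456) / (3) = 1.848
Residual b − A·x = (0.024, 0.000); ∞-norm = 0.024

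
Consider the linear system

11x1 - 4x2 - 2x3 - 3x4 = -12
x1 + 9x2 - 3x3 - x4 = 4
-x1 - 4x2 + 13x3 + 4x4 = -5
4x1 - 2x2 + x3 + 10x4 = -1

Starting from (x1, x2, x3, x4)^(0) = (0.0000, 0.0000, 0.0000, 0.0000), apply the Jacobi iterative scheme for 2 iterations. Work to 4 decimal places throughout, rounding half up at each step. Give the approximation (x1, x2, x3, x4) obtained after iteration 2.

(-1.0265, 0.4263, -0.3010, 0.4637)

Iteration 1:
  x1 = (-12 - (-4)·0.0000 - (-2)·0.0000 - (-3)·0.0000) / (11) = -1.0909
  x2 = (4 - (1)·0.0000 - (-3)·0.0000 - (-1)·0.0000) / (9) = 0.4444
  x3 = (-5 - (-1)·0.0000 - (-4)·0.0000 - (4)·0.0000) / (13) = -0.3846
  x4 = (-1 - (4)·0.0000 - (-2)·0.0000 - (1)·0.0000) / (10) = -0.1000
Iteration 2:
  x1 = (-12 - (-4)·0.4444 - (-2)·-0.3846 - (-3)·-0.1000) / (11) = -1.0265
  x2 = (4 - (1)·-1.0909 - (-3)·-0.3846 - (-1)·-0.1000) / (9) = 0.4263
  x3 = (-5 - (-1)·-1.0909 - (-4)·0.4444 - (4)·-0.1000) / (13) = -0.3010
  x4 = (-1 - (4)·-1.0909 - (-2)·0.4444 - (1)·-0.3846) / (10) = 0.4637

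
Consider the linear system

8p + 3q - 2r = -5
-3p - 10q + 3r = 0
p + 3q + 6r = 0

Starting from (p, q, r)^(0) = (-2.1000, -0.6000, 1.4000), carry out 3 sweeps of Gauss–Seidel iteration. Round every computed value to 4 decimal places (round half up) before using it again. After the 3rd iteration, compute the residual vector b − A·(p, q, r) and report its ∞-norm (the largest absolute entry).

Iteration 1:
  p = (-5 - (3)·-0.6000 - (-2)·1.4000) / (8) = -0.0500
  q = (0 - (-3)·-0.0500 - (3)·1.4000) / (-10) = 0.4350
  r = (0 - (1)·-0.0500 - (3)·0.4350) / (6) = -0.2092
Iteration 2:
  p = (-5 - (3)·0.4350 - (-2)·-0.2092) / (8) = -0.8404
  q = (0 - (-3)·-0.8404 - (3)·-0.2092) / (-10) = 0.1894
  r = (0 - (1)·-0.8404 - (3)·0.1894) / (6) = 0.0454
Iteration 3:
  p = (-5 - (3)·0.1894 - (-2)·0.0454) / (8) = -0.6847
  q = (0 - (-3)·-0.6847 - (3)·0.0454) / (-10) = 0.2190
  r = (0 - (1)·-0.6847 - (3)·0.2190) / (6) = 0.0046
Residual b − A·x = (-0.1702, 0.1221, 0.0001); ∞-norm = 0.1702

0.1702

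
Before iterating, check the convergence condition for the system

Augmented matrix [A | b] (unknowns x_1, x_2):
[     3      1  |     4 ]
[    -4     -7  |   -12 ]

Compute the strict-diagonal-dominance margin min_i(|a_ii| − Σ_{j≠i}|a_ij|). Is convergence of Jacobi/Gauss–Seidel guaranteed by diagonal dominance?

row 1: |3| − (1) = 2
row 2: |-7| − (4) = 3
minimum over rows = 2 → strictly diagonally dominant (convergence guaranteed)

2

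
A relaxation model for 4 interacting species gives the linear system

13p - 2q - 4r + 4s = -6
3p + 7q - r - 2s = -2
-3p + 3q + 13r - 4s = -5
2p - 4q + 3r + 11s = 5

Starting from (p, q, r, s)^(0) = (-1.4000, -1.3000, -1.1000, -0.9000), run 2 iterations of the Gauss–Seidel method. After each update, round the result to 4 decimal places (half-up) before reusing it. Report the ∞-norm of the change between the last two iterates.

Iteration 1:
  p = (-6 - (-2)·-1.3000 - (-4)·-1.1000 - (4)·-0.9000) / (13) = -0.7231
  q = (-2 - (3)·-0.7231 - (-1)·-1.1000 - (-2)·-0.9000) / (7) = -0.3901
  r = (-5 - (-3)·-0.7231 - (3)·-0.3901 - (-4)·-0.9000) / (13) = -0.7384
  s = (5 - (2)·-0.7231 - (-4)·-0.3901 - (3)·-0.7384) / (11) = 0.6455
Iteration 2:
  p = (-6 - (-2)·-0.3901 - (-4)·-0.7384 - (4)·0.6455) / (13) = -0.9474
  q = (-2 - (3)·-0.9474 - (-1)·-0.7384 - (-2)·0.6455) / (7) = 0.1993
  r = (-5 - (-3)·-0.9474 - (3)·0.1993 - (-4)·0.6455) / (13) = -0.4506
  s = (5 - (2)·-0.9474 - (-4)·0.1993 - (3)·-0.4506) / (11) = 0.8222
Change: (-0.2243, 0.5894, 0.2878, 0.1767) → max |·| = 0.5894

0.5894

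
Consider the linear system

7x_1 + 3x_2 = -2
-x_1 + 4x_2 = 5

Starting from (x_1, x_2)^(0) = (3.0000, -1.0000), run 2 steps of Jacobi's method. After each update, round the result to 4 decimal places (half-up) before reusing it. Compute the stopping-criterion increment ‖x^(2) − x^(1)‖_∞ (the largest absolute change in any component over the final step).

1.2858

Iteration 1:
  x_1 = (-2 - (3)·-1.0000) / (7) = 0.1429
  x_2 = (5 - (-1)·3.0000) / (4) = 2.0000
Iteration 2:
  x_1 = (-2 - (3)·2.0000) / (7) = -1.1429
  x_2 = (5 - (-1)·0.1429) / (4) = 1.2857
Change: (-1.2858, -0.7143) → max |·| = 1.2858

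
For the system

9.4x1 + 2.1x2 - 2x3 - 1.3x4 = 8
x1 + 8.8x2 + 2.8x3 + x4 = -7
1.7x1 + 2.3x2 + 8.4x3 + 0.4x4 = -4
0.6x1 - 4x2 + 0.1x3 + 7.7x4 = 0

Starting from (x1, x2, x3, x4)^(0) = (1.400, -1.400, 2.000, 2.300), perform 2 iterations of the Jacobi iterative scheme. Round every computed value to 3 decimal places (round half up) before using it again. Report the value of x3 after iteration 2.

-0.314

Iteration 1:
  x1 = (8 - (2.1)·-1.400 - (-2)·2.000 - (-1.3)·2.300) / (9.4) = 1.907
  x2 = (-7 - (1)·1.400 - (2.8)·2.000 - (1)·2.300) / (8.8) = -1.852
  x3 = (-4 - (1.7)·1.400 - (2.3)·-1.400 - (0.4)·2.300) / (8.4) = -0.486
  x4 = (0 - (0.6)·1.400 - (-4)·-1.400 - (0.1)·2.000) / (7.7) = -0.862
Iteration 2:
  x1 = (8 - (2.1)·-1.852 - (-2)·-0.486 - (-1.3)·-0.862) / (9.4) = 1.042
  x2 = (-7 - (1)·1.907 - (2.8)·-0.486 - (1)·-0.862) / (8.8) = -0.760
  x3 = (-4 - (1.7)·1.907 - (2.3)·-1.852 - (0.4)·-0.862) / (8.4) = -0.314
  x4 = (0 - (0.6)·1.907 - (-4)·-1.852 - (0.1)·-0.486) / (7.7) = -1.104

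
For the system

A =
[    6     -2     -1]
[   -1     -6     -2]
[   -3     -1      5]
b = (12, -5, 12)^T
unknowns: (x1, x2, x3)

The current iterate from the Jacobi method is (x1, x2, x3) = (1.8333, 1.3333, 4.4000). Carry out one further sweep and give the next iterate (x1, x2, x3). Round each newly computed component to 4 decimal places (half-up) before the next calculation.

One sweep:
  x1 = (12 - (-2)·1.3333 - (-1)·4.4000) / (6) = 3.1778
  x2 = (-5 - (-1)·1.8333 - (-2)·4.4000) / (-6) = -0.9389
  x3 = (12 - (-3)·1.8333 - (-1)·1.3333) / (5) = 3.7666

(3.1778, -0.9389, 3.7666)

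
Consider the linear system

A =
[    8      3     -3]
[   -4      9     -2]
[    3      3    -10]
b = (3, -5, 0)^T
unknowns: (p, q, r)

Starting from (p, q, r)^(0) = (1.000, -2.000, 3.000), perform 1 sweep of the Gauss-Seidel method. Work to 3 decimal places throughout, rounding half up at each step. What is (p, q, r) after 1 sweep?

(2.250, 1.111, 1.008)

Iteration 1:
  p = (3 - (3)·-2.000 - (-3)·3.000) / (8) = 2.250
  q = (-5 - (-4)·2.250 - (-2)·3.000) / (9) = 1.111
  r = (0 - (3)·2.250 - (3)·1.111) / (-10) = 1.008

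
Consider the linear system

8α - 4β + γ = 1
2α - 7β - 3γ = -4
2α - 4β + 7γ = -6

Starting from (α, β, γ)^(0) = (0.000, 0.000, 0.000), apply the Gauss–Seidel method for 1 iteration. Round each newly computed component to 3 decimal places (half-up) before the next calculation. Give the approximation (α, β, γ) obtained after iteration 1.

(0.125, 0.607, -0.546)

Iteration 1:
  α = (1 - (-4)·0.000 - (1)·0.000) / (8) = 0.125
  β = (-4 - (2)·0.125 - (-3)·0.000) / (-7) = 0.607
  γ = (-6 - (2)·0.125 - (-4)·0.607) / (7) = -0.546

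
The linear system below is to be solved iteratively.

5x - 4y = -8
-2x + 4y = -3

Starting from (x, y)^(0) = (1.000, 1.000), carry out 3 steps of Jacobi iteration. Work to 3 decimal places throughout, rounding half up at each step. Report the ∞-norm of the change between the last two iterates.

0.720

Iteration 1:
  x = (-8 - (-4)·1.000) / (5) = -0.800
  y = (-3 - (-2)·1.000) / (4) = -0.250
Iteration 2:
  x = (-8 - (-4)·-0.250) / (5) = -1.800
  y = (-3 - (-2)·-0.800) / (4) = -1.150
Iteration 3:
  x = (-8 - (-4)·-1.150) / (5) = -2.520
  y = (-3 - (-2)·-1.800) / (4) = -1.650
Change: (-0.720, -0.500) → max |·| = 0.720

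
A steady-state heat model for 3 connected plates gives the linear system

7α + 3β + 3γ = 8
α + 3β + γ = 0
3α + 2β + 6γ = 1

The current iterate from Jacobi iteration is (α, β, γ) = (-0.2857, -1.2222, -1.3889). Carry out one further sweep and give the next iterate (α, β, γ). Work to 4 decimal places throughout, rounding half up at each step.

One sweep:
  α = (8 - (3)·-1.2222 - (3)·-1.3889) / (7) = 2.2619
  β = (0 - (1)·-0.2857 - (1)·-1.3889) / (3) = 0.5582
  γ = (1 - (3)·-0.2857 - (2)·-1.2222) / (6) = 0.7169

(2.2619, 0.5582, 0.7169)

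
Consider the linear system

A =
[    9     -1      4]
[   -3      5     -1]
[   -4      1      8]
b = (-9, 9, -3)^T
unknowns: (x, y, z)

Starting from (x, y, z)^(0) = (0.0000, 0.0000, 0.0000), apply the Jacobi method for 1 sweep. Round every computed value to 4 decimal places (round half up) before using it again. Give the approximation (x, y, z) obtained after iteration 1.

Iteration 1:
  x = (-9 - (-1)·0.0000 - (4)·0.0000) / (9) = -1.0000
  y = (9 - (-3)·0.0000 - (-1)·0.0000) / (5) = 1.8000
  z = (-3 - (-4)·0.0000 - (1)·0.0000) / (8) = -0.3750

(-1.0000, 1.8000, -0.3750)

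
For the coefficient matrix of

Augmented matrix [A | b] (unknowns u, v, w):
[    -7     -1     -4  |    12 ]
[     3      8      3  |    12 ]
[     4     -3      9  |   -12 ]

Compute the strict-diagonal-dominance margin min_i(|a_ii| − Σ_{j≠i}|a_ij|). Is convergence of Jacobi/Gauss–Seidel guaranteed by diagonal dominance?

row 1: |-7| − (1+4) = 2
row 2: |8| − (3+3) = 2
row 3: |9| − (4+3) = 2
minimum over rows = 2 → strictly diagonally dominant (convergence guaranteed)

2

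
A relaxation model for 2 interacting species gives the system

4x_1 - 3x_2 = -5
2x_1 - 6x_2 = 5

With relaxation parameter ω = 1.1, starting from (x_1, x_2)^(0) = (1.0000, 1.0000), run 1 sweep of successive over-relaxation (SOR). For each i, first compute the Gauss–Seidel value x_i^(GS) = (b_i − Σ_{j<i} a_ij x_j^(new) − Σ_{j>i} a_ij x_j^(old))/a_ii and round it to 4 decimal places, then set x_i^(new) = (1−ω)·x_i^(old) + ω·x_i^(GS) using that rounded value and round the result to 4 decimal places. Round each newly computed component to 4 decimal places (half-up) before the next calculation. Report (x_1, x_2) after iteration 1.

(-0.6500, -1.2550)

Iteration 1:
  x_1: GS value = (-5 - (-3)·1.0000) / (4) = -0.5000;  x_1 ← (1−ω)·1.0000 + ω·-0.5000 = -0.6500
  x_2: GS value = (5 - (2)·-0.6500) / (-6) = -1.0500;  x_2 ← (1−ω)·1.0000 + ω·-1.0500 = -1.2550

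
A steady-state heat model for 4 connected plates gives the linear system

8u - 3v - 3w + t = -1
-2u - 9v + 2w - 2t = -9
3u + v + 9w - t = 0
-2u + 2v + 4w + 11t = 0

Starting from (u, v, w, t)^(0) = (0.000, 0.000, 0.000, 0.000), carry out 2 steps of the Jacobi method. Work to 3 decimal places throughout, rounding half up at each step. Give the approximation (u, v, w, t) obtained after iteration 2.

Iteration 1:
  u = (-1 - (-3)·0.000 - (-3)·0.000 - (1)·0.000) / (8) = -0.125
  v = (-9 - (-2)·0.000 - (2)·0.000 - (-2)·0.000) / (-9) = 1.000
  w = (0 - (3)·0.000 - (1)·0.000 - (-1)·0.000) / (9) = 0.000
  t = (0 - (-2)·0.000 - (2)·0.000 - (4)·0.000) / (11) = 0.000
Iteration 2:
  u = (-1 - (-3)·1.000 - (-3)·0.000 - (1)·0.000) / (8) = 0.250
  v = (-9 - (-2)·-0.125 - (2)·0.000 - (-2)·0.000) / (-9) = 1.028
  w = (0 - (3)·-0.125 - (1)·1.000 - (-1)·0.000) / (9) = -0.069
  t = (0 - (-2)·-0.125 - (2)·1.000 - (4)·0.000) / (11) = -0.205

(0.250, 1.028, -0.069, -0.205)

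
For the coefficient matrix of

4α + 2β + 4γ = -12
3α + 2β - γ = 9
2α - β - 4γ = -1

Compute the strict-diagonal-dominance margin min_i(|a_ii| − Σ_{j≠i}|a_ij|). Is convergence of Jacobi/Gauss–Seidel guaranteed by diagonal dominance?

-2

row 1: |4| − (2+4) = -2
row 2: |2| − (3+1) = -2
row 3: |-4| − (2+1) = 1
minimum over rows = -2 → not strictly diagonally dominant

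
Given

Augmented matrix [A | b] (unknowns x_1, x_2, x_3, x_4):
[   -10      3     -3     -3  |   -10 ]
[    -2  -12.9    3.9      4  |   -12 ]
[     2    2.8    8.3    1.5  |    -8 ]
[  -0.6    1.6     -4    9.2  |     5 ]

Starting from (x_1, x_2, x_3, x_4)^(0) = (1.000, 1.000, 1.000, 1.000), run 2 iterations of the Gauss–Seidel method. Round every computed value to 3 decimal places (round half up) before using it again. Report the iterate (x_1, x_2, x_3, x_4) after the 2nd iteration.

(2.102, -0.076, -1.365, 0.100)

Iteration 1:
  x_1 = (-10 - (3)·1.000 - (-3)·1.000 - (-3)·1.000) / (-10) = 0.700
  x_2 = (-12 - (-2)·0.700 - (3.9)·1.000 - (4)·1.000) / (-12.9) = 1.434
  x_3 = (-8 - (2)·0.700 - (2.8)·1.434 - (1.5)·1.000) / (8.3) = -1.797
  x_4 = (5 - (-0.6)·0.700 - (1.6)·1.434 - (-4)·-1.797) / (9.2) = -0.442
Iteration 2:
  x_1 = (-10 - (3)·1.434 - (-3)·-1.797 - (-3)·-0.442) / (-10) = 2.102
  x_2 = (-12 - (-2)·2.102 - (3.9)·-1.797 - (4)·-0.442) / (-12.9) = -0.076
  x_3 = (-8 - (2)·2.102 - (2.8)·-0.076 - (1.5)·-0.442) / (8.3) = -1.365
  x_4 = (5 - (-0.6)·2.102 - (1.6)·-0.076 - (-4)·-1.365) / (9.2) = 0.100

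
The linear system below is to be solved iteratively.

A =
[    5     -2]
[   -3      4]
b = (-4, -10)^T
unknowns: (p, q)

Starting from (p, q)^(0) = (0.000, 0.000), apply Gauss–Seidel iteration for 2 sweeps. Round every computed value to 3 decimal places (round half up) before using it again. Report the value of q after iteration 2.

Iteration 1:
  p = (-4 - (-2)·0.000) / (5) = -0.800
  q = (-10 - (-3)·-0.800) / (4) = -3.100
Iteration 2:
  p = (-4 - (-2)·-3.100) / (5) = -2.040
  q = (-10 - (-3)·-2.040) / (4) = -4.030

-4.030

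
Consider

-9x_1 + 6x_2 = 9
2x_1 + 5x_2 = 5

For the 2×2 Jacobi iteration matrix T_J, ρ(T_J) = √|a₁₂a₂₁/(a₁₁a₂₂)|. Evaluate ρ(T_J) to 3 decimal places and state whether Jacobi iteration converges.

0.516

a₁₂a₂₁/(a₁₁a₂₂) = (6)·(2) / ((-9)·(5)) = -0.266667
ρ = √|-0.266667| = √0.266667 = 0.516
ρ < 1, so Jacobi converges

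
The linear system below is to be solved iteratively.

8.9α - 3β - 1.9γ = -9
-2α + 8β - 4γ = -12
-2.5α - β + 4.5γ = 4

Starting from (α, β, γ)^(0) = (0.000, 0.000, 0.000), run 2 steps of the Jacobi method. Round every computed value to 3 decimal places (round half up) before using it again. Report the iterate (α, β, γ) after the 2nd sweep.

(-1.327, -1.308, -0.006)

Iteration 1:
  α = (-9 - (-3)·0.000 - (-1.9)·0.000) / (8.9) = -1.011
  β = (-12 - (-2)·0.000 - (-4)·0.000) / (8) = -1.500
  γ = (4 - (-2.5)·0.000 - (-1)·0.000) / (4.5) = 0.889
Iteration 2:
  α = (-9 - (-3)·-1.500 - (-1.9)·0.889) / (8.9) = -1.327
  β = (-12 - (-2)·-1.011 - (-4)·0.889) / (8) = -1.308
  γ = (4 - (-2.5)·-1.011 - (-1)·-1.500) / (4.5) = -0.006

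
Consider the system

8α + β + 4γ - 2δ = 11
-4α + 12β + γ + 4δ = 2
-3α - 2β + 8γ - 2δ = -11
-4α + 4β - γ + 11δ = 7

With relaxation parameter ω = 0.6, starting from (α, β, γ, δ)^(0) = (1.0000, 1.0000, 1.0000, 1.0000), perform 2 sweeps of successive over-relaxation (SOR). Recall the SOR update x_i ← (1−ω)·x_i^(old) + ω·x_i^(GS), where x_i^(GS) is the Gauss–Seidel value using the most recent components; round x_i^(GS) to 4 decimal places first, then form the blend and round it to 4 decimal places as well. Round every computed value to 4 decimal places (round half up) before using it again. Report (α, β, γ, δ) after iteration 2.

(1.3214, 0.3628, -0.3309, 0.9341)

Iteration 1:
  α: GS value = (11 - (1)·1.0000 - (4)·1.0000 - (-2)·1.0000) / (8) = 1.0000;  α ← (1−ω)·1.0000 + ω·1.0000 = 1.0000
  β: GS value = (2 - (-4)·1.0000 - (1)·1.0000 - (4)·1.0000) / (12) = 0.0833;  β ← (1−ω)·1.0000 + ω·0.0833 = 0.4500
  γ: GS value = (-11 - (-3)·1.0000 - (-2)·0.4500 - (-2)·1.0000) / (8) = -0.6375;  γ ← (1−ω)·1.0000 + ω·-0.6375 = 0.0175
  δ: GS value = (7 - (-4)·1.0000 - (4)·0.4500 - (-1)·0.0175) / (11) = 0.8380;  δ ← (1−ω)·1.0000 + ω·0.8380 = 0.9028
Iteration 2:
  α: GS value = (11 - (1)·0.4500 - (4)·0.0175 - (-2)·0.9028) / (8) = 1.5357;  α ← (1−ω)·1.0000 + ω·1.5357 = 1.3214
  β: GS value = (2 - (-4)·1.3214 - (1)·0.0175 - (4)·0.9028) / (12) = 0.3047;  β ← (1−ω)·0.4500 + ω·0.3047 = 0.3628
  γ: GS value = (-11 - (-3)·1.3214 - (-2)·0.3628 - (-2)·0.9028) / (8) = -0.5631;  γ ← (1−ω)·0.0175 + ω·-0.5631 = -0.3309
  δ: GS value = (7 - (-4)·1.3214 - (4)·0.3628 - (-1)·-0.3309) / (11) = 0.9549;  δ ← (1−ω)·0.9028 + ω·0.9549 = 0.9341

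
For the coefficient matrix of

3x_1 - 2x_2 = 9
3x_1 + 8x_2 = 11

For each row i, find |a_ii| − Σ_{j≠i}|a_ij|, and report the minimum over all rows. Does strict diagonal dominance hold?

row 1: |3| − (2) = 1
row 2: |8| − (3) = 5
minimum over rows = 1 → strictly diagonally dominant (convergence guaranteed)

1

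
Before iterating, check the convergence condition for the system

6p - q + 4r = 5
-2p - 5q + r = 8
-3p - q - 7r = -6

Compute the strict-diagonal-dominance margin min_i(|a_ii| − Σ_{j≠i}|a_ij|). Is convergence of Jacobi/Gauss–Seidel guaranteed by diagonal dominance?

row 1: |6| − (1+4) = 1
row 2: |-5| − (2+1) = 2
row 3: |-7| − (3+1) = 3
minimum over rows = 1 → strictly diagonally dominant (convergence guaranteed)

1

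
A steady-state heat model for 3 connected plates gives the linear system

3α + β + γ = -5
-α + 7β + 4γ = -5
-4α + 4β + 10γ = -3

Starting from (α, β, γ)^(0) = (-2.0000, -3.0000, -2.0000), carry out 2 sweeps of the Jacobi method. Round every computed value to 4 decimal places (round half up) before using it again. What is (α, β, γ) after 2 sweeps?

Iteration 1:
  α = (-5 - (1)·-3.0000 - (1)·-2.0000) / (3) = 0.0000
  β = (-5 - (-1)·-2.0000 - (4)·-2.0000) / (7) = 0.1429
  γ = (-3 - (-4)·-2.0000 - (4)·-3.0000) / (10) = 0.1000
Iteration 2:
  α = (-5 - (1)·0.1429 - (1)·0.1000) / (3) = -1.7476
  β = (-5 - (-1)·0.0000 - (4)·0.1000) / (7) = -0.7714
  γ = (-3 - (-4)·0.0000 - (4)·0.1429) / (10) = -0.3572

(-1.7476, -0.7714, -0.3572)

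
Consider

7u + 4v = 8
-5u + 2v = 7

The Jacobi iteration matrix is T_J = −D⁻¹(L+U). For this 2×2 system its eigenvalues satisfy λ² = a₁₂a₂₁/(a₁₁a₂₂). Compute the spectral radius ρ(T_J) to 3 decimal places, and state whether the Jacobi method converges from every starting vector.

1.195

a₁₂a₂₁/(a₁₁a₂₂) = (4)·(-5) / ((7)·(2)) = -1.428571
ρ = √|-1.428571| = √1.428571 = 1.195
ρ > 1, so Jacobi diverges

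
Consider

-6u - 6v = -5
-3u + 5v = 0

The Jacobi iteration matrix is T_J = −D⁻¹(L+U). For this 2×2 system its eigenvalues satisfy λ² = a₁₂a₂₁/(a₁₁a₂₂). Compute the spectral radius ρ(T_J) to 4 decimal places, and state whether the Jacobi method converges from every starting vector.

a₁₂a₂₁/(a₁₁a₂₂) = (-6)·(-3) / ((-6)·(5)) = -0.600000
ρ = √|-0.600000| = √0.600000 = 0.7746
ρ < 1, so Jacobi converges

0.7746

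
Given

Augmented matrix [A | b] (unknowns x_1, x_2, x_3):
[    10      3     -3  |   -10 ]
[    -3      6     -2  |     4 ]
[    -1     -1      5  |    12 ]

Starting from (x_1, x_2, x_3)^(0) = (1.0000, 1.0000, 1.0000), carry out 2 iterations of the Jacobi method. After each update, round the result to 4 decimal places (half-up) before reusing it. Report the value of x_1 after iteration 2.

Iteration 1:
  x_1 = (-10 - (3)·1.0000 - (-3)·1.0000) / (10) = -1.0000
  x_2 = (4 - (-3)·1.0000 - (-2)·1.0000) / (6) = 1.5000
  x_3 = (12 - (-1)·1.0000 - (-1)·1.0000) / (5) = 2.8000
Iteration 2:
  x_1 = (-10 - (3)·1.5000 - (-3)·2.8000) / (10) = -0.6100
  x_2 = (4 - (-3)·-1.0000 - (-2)·2.8000) / (6) = 1.1000
  x_3 = (12 - (-1)·-1.0000 - (-1)·1.5000) / (5) = 2.5000

-0.6100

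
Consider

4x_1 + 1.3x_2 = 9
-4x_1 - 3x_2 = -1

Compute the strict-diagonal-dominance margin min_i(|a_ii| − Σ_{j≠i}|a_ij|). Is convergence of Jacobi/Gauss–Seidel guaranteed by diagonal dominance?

row 1: |4| − (1.3) = 2.7
row 2: |-3| − (4) = -1
minimum over rows = -1 → not strictly diagonally dominant

-1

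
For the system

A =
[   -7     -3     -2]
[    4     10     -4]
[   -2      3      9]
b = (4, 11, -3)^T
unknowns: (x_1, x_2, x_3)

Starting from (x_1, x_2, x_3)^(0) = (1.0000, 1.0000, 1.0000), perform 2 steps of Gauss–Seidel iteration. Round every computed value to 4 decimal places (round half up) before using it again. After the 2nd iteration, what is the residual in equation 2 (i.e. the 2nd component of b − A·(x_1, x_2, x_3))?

Iteration 1:
  x_1 = (4 - (-3)·1.0000 - (-2)·1.0000) / (-7) = -1.2857
  x_2 = (11 - (4)·-1.2857 - (-4)·1.0000) / (10) = 2.0143
  x_3 = (-3 - (-2)·-1.2857 - (3)·2.0143) / (9) = -1.2905
Iteration 2:
  x_1 = (4 - (-3)·2.0143 - (-2)·-1.2905) / (-7) = -1.0660
  x_2 = (11 - (4)·-1.0660 - (-4)·-1.2905) / (10) = 1.0102
  x_3 = (-3 - (-2)·-1.0660 - (3)·1.0102) / (9) = -0.9070
Residual b − A·x = (-2.2454, 1.5340, 0.0004)

1.5340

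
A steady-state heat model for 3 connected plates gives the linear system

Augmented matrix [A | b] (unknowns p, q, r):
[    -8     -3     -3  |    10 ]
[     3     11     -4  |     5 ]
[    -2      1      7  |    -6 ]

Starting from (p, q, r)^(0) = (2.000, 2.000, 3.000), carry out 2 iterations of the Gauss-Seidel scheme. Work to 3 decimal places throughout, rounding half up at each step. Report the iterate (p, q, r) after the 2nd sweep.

(-1.364, 0.065, -1.256)

Iteration 1:
  p = (10 - (-3)·2.000 - (-3)·3.000) / (-8) = -3.125
  q = (5 - (3)·-3.125 - (-4)·3.000) / (11) = 2.398
  r = (-6 - (-2)·-3.125 - (1)·2.398) / (7) = -2.093
Iteration 2:
  p = (10 - (-3)·2.398 - (-3)·-2.093) / (-8) = -1.364
  q = (5 - (3)·-1.364 - (-4)·-2.093) / (11) = 0.065
  r = (-6 - (-2)·-1.364 - (1)·0.065) / (7) = -1.256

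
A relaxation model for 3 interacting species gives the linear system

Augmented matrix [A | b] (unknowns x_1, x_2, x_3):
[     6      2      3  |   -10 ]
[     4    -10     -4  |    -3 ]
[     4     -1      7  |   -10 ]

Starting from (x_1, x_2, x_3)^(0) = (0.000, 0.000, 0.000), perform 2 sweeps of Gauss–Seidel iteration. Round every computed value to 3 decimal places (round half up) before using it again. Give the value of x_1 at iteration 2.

Iteration 1:
  x_1 = (-10 - (2)·0.000 - (3)·0.000) / (6) = -1.667
  x_2 = (-3 - (4)·-1.667 - (-4)·0.000) / (-10) = -0.367
  x_3 = (-10 - (4)·-1.667 - (-1)·-0.367) / (7) = -0.528
Iteration 2:
  x_1 = (-10 - (2)·-0.367 - (3)·-0.528) / (6) = -1.280
  x_2 = (-3 - (4)·-1.280 - (-4)·-0.528) / (-10) = -0.001
  x_3 = (-10 - (4)·-1.280 - (-1)·-0.001) / (7) = -0.697

-1.280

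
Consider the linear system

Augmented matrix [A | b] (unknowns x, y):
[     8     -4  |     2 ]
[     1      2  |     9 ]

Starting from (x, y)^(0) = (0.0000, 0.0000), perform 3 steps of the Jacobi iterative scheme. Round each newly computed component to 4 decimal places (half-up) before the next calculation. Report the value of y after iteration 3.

Iteration 1:
  x = (2 - (-4)·0.0000) / (8) = 0.2500
  y = (9 - (1)·0.0000) / (2) = 4.5000
Iteration 2:
  x = (2 - (-4)·4.5000) / (8) = 2.5000
  y = (9 - (1)·0.2500) / (2) = 4.3750
Iteration 3:
  x = (2 - (-4)·4.3750) / (8) = 2.4375
  y = (9 - (1)·2.5000) / (2) = 3.2500

3.2500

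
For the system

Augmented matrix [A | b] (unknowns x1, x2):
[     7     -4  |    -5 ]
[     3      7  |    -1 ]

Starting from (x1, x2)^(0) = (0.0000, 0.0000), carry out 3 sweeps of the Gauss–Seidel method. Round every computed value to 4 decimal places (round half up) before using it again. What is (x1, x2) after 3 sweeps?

(-0.6438, 0.1331)

Iteration 1:
  x1 = (-5 - (-4)·0.0000) / (7) = -0.7143
  x2 = (-1 - (3)·-0.7143) / (7) = 0.1633
Iteration 2:
  x1 = (-5 - (-4)·0.1633) / (7) = -0.6210
  x2 = (-1 - (3)·-0.6210) / (7) = 0.1233
Iteration 3:
  x1 = (-5 - (-4)·0.1233) / (7) = -0.6438
  x2 = (-1 - (3)·-0.6438) / (7) = 0.1331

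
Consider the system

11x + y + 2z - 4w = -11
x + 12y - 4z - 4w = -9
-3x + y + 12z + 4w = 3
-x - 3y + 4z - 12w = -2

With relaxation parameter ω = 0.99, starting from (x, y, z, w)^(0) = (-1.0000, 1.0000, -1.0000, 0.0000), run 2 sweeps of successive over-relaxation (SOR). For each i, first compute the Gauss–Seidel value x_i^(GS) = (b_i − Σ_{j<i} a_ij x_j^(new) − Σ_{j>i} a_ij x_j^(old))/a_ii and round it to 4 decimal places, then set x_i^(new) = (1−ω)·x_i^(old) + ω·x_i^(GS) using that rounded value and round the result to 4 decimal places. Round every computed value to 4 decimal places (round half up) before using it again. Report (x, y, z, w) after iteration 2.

Iteration 1:
  x: GS value = (-11 - (1)·1.0000 - (2)·-1.0000 - (-4)·0.0000) / (11) = -0.9091;  x ← (1−ω)·-1.0000 + ω·-0.9091 = -0.9100
  y: GS value = (-9 - (1)·-0.9100 - (-4)·-1.0000 - (-4)·0.0000) / (12) = -1.0075;  y ← (1−ω)·1.0000 + ω·-1.0075 = -0.9874
  z: GS value = (3 - (-3)·-0.9100 - (1)·-0.9874 - (4)·0.0000) / (12) = 0.1048;  z ← (1−ω)·-1.0000 + ω·0.1048 = 0.0938
  w: GS value = (-2 - (-1)·-0.9100 - (-3)·-0.9874 - (4)·0.0938) / (-12) = 0.5206;  w ← (1−ω)·0.0000 + ω·0.5206 = 0.5154
Iteration 2:
  x: GS value = (-11 - (1)·-0.9874 - (2)·0.0938 - (-4)·0.5154) / (11) = -0.7399;  x ← (1−ω)·-0.9100 + ω·-0.7399 = -0.7416
  y: GS value = (-9 - (1)·-0.7416 - (-4)·0.0938 - (-4)·0.5154) / (12) = -0.4851;  y ← (1−ω)·-0.9874 + ω·-0.4851 = -0.4901
  z: GS value = (3 - (-3)·-0.7416 - (1)·-0.4901 - (4)·0.5154) / (12) = -0.0664;  z ← (1−ω)·0.0938 + ω·-0.0664 = -0.0648
  w: GS value = (-2 - (-1)·-0.7416 - (-3)·-0.4901 - (4)·-0.0648) / (-12) = 0.3294;  w ← (1−ω)·0.5154 + ω·0.3294 = 0.3313

(-0.7416, -0.4901, -0.0648, 0.3313)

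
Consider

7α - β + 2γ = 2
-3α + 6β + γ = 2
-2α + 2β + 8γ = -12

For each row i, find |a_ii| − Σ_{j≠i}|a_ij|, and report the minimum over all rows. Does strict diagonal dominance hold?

2

row 1: |7| − (1+2) = 4
row 2: |6| − (3+1) = 2
row 3: |8| − (2+2) = 4
minimum over rows = 2 → strictly diagonally dominant (convergence guaranteed)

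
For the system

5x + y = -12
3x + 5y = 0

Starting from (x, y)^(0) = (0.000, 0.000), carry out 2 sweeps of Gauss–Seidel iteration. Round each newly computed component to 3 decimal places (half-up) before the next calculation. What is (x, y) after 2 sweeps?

(-2.688, 1.613)

Iteration 1:
  x = (-12 - (1)·0.000) / (5) = -2.400
  y = (0 - (3)·-2.400) / (5) = 1.440
Iteration 2:
  x = (-12 - (1)·1.440) / (5) = -2.688
  y = (0 - (3)·-2.688) / (5) = 1.613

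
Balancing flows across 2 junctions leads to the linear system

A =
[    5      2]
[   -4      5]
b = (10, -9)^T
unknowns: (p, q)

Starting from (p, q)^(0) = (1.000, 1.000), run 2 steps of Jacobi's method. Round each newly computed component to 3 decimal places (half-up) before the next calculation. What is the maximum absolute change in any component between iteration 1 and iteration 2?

Iteration 1:
  p = (10 - (2)·1.000) / (5) = 1.600
  q = (-9 - (-4)·1.000) / (5) = -1.000
Iteration 2:
  p = (10 - (2)·-1.000) / (5) = 2.400
  q = (-9 - (-4)·1.600) / (5) = -0.520
Change: (0.800, 0.480) → max |·| = 0.800

0.800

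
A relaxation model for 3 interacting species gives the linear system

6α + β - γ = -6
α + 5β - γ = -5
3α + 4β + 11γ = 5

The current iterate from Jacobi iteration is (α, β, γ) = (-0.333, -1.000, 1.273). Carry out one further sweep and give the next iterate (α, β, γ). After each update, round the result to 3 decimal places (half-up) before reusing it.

(-0.621, -0.679, 0.909)

One sweep:
  α = (-6 - (1)·-1.000 - (-1)·1.273) / (6) = -0.621
  β = (-5 - (1)·-0.333 - (-1)·1.273) / (5) = -0.679
  γ = (5 - (3)·-0.333 - (4)·-1.000) / (11) = 0.909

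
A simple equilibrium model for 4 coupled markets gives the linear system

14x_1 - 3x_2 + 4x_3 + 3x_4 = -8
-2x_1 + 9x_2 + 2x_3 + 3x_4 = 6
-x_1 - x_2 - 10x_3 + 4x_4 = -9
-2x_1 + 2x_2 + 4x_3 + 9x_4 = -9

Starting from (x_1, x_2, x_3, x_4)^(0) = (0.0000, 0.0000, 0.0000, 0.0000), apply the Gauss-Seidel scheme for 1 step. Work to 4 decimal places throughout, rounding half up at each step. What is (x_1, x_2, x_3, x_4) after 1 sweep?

Iteration 1:
  x_1 = (-8 - (-3)·0.0000 - (4)·0.0000 - (3)·0.0000) / (14) = -0.5714
  x_2 = (6 - (-2)·-0.5714 - (2)·0.0000 - (3)·0.0000) / (9) = 0.5397
  x_3 = (-9 - (-1)·-0.5714 - (-1)·0.5397 - (4)·0.0000) / (-10) = 0.9032
  x_4 = (-9 - (-2)·-0.5714 - (2)·0.5397 - (4)·0.9032) / (9) = -1.6483

(-0.5714, 0.5397, 0.9032, -1.6483)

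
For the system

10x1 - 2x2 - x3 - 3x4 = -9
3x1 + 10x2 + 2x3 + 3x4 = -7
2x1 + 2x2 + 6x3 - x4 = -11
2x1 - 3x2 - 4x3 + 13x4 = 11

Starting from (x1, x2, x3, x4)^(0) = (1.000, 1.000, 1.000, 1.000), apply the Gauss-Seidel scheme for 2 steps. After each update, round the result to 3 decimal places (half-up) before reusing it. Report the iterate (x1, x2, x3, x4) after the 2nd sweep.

(-1.161, -0.193, -1.337, 0.569)

Iteration 1:
  x1 = (-9 - (-2)·1.000 - (-1)·1.000 - (-3)·1.000) / (10) = -0.300
  x2 = (-7 - (3)·-0.300 - (2)·1.000 - (3)·1.000) / (10) = -1.110
  x3 = (-11 - (2)·-0.300 - (2)·-1.110 - (-1)·1.000) / (6) = -1.197
  x4 = (11 - (2)·-0.300 - (-3)·-1.110 - (-4)·-1.197) / (13) = 0.268
Iteration 2:
  x1 = (-9 - (-2)·-1.110 - (-1)·-1.197 - (-3)·0.268) / (10) = -1.161
  x2 = (-7 - (3)·-1.161 - (2)·-1.197 - (3)·0.268) / (10) = -0.193
  x3 = (-11 - (2)·-1.161 - (2)·-0.193 - (-1)·0.268) / (6) = -1.337
  x4 = (11 - (2)·-1.161 - (-3)·-0.193 - (-4)·-1.337) / (13) = 0.569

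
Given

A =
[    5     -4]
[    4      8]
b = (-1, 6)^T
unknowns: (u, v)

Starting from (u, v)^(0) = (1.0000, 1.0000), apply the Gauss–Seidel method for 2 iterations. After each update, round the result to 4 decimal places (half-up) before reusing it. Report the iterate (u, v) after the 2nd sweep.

Iteration 1:
  u = (-1 - (-4)·1.0000) / (5) = 0.6000
  v = (6 - (4)·0.6000) / (8) = 0.4500
Iteration 2:
  u = (-1 - (-4)·0.4500) / (5) = 0.1600
  v = (6 - (4)·0.1600) / (8) = 0.6700

(0.1600, 0.6700)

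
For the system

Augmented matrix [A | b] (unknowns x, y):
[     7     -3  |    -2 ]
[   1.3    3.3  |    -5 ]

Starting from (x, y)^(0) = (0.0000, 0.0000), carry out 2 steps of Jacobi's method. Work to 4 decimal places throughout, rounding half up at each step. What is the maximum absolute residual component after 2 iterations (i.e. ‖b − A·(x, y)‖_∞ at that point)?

0.8442

Iteration 1:
  x = (-2 - (-3)·0.0000) / (7) = -0.2857
  y = (-5 - (1.3)·0.0000) / (3.3) = -1.5152
Iteration 2:
  x = (-2 - (-3)·-1.5152) / (7) = -0.9351
  y = (-5 - (1.3)·-0.2857) / (3.3) = -1.4026
Residual b − A·x = (0.3379, 0.8442); ∞-norm = 0.8442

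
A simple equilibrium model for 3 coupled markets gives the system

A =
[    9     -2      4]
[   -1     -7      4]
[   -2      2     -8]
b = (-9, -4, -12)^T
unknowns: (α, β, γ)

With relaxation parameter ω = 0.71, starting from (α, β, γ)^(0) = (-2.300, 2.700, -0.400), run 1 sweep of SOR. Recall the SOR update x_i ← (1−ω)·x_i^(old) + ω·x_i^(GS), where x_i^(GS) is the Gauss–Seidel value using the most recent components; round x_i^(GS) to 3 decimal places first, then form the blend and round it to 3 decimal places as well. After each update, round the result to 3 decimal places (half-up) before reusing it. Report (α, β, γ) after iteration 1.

Iteration 1:
  α: GS value = (-9 - (-2)·2.700 - (4)·-0.400) / (9) = -0.222;  α ← (1−ω)·-2.300 + ω·-0.222 = -0.825
  β: GS value = (-4 - (-1)·-0.825 - (4)·-0.400) / (-7) = 0.461;  β ← (1−ω)·2.700 + ω·0.461 = 1.110
  γ: GS value = (-12 - (-2)·-0.825 - (2)·1.110) / (-8) = 1.984;  γ ← (1−ω)·-0.400 + ω·1.984 = 1.293

(-0.825, 1.110, 1.293)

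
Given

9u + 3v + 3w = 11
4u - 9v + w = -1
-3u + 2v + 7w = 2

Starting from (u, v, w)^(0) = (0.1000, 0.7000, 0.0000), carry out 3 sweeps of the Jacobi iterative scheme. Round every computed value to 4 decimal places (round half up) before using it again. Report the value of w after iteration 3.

0.6075

Iteration 1:
  u = (11 - (3)·0.7000 - (3)·0.0000) / (9) = 0.9889
  v = (-1 - (4)·0.1000 - (1)·0.0000) / (-9) = 0.1556
  w = (2 - (-3)·0.1000 - (2)·0.7000) / (7) = 0.1286
Iteration 2:
  u = (11 - (3)·0.1556 - (3)·0.1286) / (9) = 1.1275
  v = (-1 - (4)·0.9889 - (1)·0.1286) / (-9) = 0.5649
  w = (2 - (-3)·0.9889 - (2)·0.1556) / (7) = 0.6651
Iteration 3:
  u = (11 - (3)·0.5649 - (3)·0.6651) / (9) = 0.8122
  v = (-1 - (4)·1.1275 - (1)·0.6651) / (-9) = 0.6861
  w = (2 - (-3)·1.1275 - (2)·0.5649) / (7) = 0.6075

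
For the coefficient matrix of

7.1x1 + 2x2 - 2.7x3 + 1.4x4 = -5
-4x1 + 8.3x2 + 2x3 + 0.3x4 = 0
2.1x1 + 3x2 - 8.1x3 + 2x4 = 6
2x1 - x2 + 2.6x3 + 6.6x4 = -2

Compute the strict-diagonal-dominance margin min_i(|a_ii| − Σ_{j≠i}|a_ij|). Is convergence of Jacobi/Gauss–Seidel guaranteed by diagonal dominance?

1

row 1: |7.1| − (2+2.7+1.4) = 1
row 2: |8.3| − (4+2+0.3) = 2
row 3: |-8.1| − (2.1+3+2) = 1
row 4: |6.6| − (2+1+2.6) = 1
minimum over rows = 1 → strictly diagonally dominant (convergence guaranteed)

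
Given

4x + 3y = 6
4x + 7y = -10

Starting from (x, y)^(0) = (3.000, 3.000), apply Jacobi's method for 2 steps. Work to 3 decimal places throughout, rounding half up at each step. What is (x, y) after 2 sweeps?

(3.857, -1.000)

Iteration 1:
  x = (6 - (3)·3.000) / (4) = -0.750
  y = (-10 - (4)·3.000) / (7) = -3.143
Iteration 2:
  x = (6 - (3)·-3.143) / (4) = 3.857
  y = (-10 - (4)·-0.750) / (7) = -1.000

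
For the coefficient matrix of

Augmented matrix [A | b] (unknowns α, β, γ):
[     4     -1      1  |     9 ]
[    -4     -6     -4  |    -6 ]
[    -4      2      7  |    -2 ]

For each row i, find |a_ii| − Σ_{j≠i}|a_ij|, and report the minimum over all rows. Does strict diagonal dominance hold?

-2

row 1: |4| − (1+1) = 2
row 2: |-6| − (4+4) = -2
row 3: |7| − (4+2) = 1
minimum over rows = -2 → not strictly diagonally dominant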